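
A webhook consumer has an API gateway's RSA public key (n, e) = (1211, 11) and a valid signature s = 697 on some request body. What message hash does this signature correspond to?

Squares mod 1211: s^1≡697, s^2≡198, s^4≡452, s^8≡856
11 = 8 + 2 + 1, so s^11 ≡ 856·198·697 ≡ 86 (mod 1211)

86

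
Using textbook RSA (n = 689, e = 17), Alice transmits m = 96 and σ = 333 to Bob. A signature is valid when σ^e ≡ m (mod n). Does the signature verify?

does not verify

σ^2 ≡ 333^2 = 110889 ≡ 649
σ^4 ≡ 649^2 = 421201 ≡ 222
σ^8 ≡ 222^2 = 49284 ≡ 365
σ^16 ≡ 365^2 = 133225 ≡ 248
17 = 16 + 1, so σ^17 ≡ 248·333 ≡ 593 (mod 689)
The recovered value 593 does not match the digest 96.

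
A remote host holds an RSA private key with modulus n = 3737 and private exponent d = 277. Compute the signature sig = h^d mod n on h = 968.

1449

h^2 ≡ 968^2 = 937024 ≡ 2774
h^4 ≡ 2774^2 = 7695076 ≡ 593
h^8 ≡ 593^2 = 351649 ≡ 371
h^16 ≡ 371^2 = 137641 ≡ 3109
h^32 ≡ 3109^2 = 9665881 ≡ 1999
h^64 ≡ 1999^2 = 3996001 ≡ 1148
h^128 ≡ 1148^2 = 1317904 ≡ 2480
h^256 ≡ 2480^2 = 6150400 ≡ 3035
277 = 256 + 16 + 4 + 1, so h^277 ≡ 3035·3109·593·968 ≡ 1449 (mod 3737)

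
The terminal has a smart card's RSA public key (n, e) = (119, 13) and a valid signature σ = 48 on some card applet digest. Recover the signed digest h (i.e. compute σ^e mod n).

90

Squares mod 119: σ^1≡48, σ^2≡43, σ^4≡64, σ^8≡50
13 = 8 + 4 + 1, so σ^13 ≡ 50·64·48 ≡ 90 (mod 119)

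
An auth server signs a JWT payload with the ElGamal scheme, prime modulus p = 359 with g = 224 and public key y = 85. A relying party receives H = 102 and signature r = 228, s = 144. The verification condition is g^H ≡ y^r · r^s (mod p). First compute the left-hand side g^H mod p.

60

224^2 = 50176 ≡ 275
224^4 ≡ 275^2 = 75625 ≡ 235
224^8 ≡ 235^2 = 55225 ≡ 298
224^16 ≡ 298^2 = 88804 ≡ 131
224^32 ≡ 131^2 = 17161 ≡ 288
224^64 ≡ 288^2 = 82944 ≡ 15
102 = 64 + 32 + 4 + 2, so 224^102 ≡ 15·288·235·275 ≡ 60 (mod 359)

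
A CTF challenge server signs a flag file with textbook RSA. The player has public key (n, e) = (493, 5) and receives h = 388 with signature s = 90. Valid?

yes

s^2 ≡ 90^2 = 8100 ≡ 212
s^4 ≡ 212^2 = 44944 ≡ 81
5 = 4 + 1, so s^5 ≡ 81·90 ≡ 388 (mod 493)
388 = h, so the signature checks out.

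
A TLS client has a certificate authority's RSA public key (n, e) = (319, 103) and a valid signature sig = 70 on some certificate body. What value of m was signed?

Squares mod 319: sig^1≡70, sig^2≡115, sig^4≡146, sig^8≡262, sig^16≡59, sig^32≡291, sig^64≡146
103 = 64 + 32 + 4 + 2 + 1, so sig^103 ≡ 146·291·146·115·70 ≡ 75 (mod 319)

75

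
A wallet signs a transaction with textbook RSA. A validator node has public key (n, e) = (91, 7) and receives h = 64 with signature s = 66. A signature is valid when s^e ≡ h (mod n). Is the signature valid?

s^2 ≡ 66^2 = 4356 ≡ 79
s^4 ≡ 79^2 = 6241 ≡ 53
7 = 4 + 2 + 1, so s^7 ≡ 53·79·66 ≡ 66 (mod 91)
66 ≠ 64, so verification fails.

invalid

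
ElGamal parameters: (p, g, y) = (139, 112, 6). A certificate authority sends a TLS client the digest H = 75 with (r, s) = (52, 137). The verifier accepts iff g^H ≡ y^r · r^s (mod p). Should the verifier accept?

accept

Left side g^H mod p:
112^75 mod 139 = 106
Right side y^r · r^s mod p:
6^52 mod 139 = 91
52^137 mod 139 = 131
91·131 = 11921 ≡ 106 (mod 139)
106 ≡ 106 (mod 139), so the signature is genuine.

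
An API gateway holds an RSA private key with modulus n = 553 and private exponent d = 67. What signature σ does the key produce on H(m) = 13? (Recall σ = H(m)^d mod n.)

174

Squares mod 553: (H(m))^1≡13, (H(m))^2≡169, (H(m))^4≡358, (H(m))^8≡421, (H(m))^16≡281, (H(m))^32≡435, (H(m))^64≡99
67 = 64 + 2 + 1, so (H(m))^67 ≡ 99·169·13 ≡ 174 (mod 553)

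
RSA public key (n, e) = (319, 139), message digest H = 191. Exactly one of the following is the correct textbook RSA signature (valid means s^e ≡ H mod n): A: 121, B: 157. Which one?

B

Candidate A: 121^2 = 14641 ≡ 286; 121^4 ≡ 286^2 = 81796 ≡ 132; 121^8 ≡ 132^2 = 17424 ≡ 198; 121^16 ≡ 198^2 = 39204 ≡ 286; 121^32 ≡ 286^2 = 81796 ≡ 132; 121^64 ≡ 132^2 = 17424 ≡ 198; 121^128 ≡ 198^2 = 39204 ≡ 286; 139 = 128 + 8 + 2 + 1, so 121^139 ≡ 286·198·286·121 ≡ 209 (mod 319)
Candidate B: 157^2 = 24649 ≡ 86; 157^4 ≡ 86^2 = 7396 ≡ 59; 157^8 ≡ 59^2 = 3481 ≡ 291; 157^16 ≡ 291^2 = 84681 ≡ 146; 157^32 ≡ 146^2 = 21316 ≡ 262; 157^64 ≡ 262^2 = 68644 ≡ 59; 157^128 ≡ 59^2 = 3481 ≡ 291; 139 = 128 + 8 + 2 + 1, so 157^139 ≡ 291·291·86·157 ≡ 191 (mod 319)
  → matches H = 191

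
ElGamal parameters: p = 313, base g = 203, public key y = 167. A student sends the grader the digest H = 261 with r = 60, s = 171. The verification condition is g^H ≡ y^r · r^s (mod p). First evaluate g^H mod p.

138

203^2 = 41209 ≡ 206
203^4 ≡ 206^2 = 42436 ≡ 181
203^8 ≡ 181^2 = 32761 ≡ 209
203^16 ≡ 209^2 = 43681 ≡ 174
203^32 ≡ 174^2 = 30276 ≡ 228
203^64 ≡ 228^2 = 51984 ≡ 26
203^128 ≡ 26^2 = 676 ≡ 50
203^256 ≡ 50^2 = 2500 ≡ 309
261 = 256 + 4 + 1, so 203^261 ≡ 309·181·203 ≡ 138 (mod 313)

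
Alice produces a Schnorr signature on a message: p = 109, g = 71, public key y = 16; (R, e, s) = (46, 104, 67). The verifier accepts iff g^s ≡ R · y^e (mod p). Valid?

g^s mod p:
71^2 = 5041 ≡ 27
71^4 ≡ 27^2 = 729 ≡ 75
71^8 ≡ 75^2 = 5625 ≡ 66
71^16 ≡ 66^2 = 4356 ≡ 105
71^32 ≡ 105^2 = 11025 ≡ 16
71^64 ≡ 16^2 = 256 ≡ 38
67 = 64 + 2 + 1, so 71^67 ≡ 38·27·71 ≡ 34 (mod 109)
R · y^e mod p:
16^2 = 256 ≡ 38
16^4 ≡ 38^2 = 1444 ≡ 27
16^8 ≡ 27^2 = 729 ≡ 75
16^16 ≡ 75^2 = 5625 ≡ 66
16^32 ≡ 66^2 = 4356 ≡ 105
16^64 ≡ 105^2 = 11025 ≡ 16
104 = 64 + 32 + 8, so 16^104 ≡ 16·105·75 ≡ 105 (mod 109)
46·105 = 4830 ≡ 34 (mod 109)
34 ≡ 34 (mod 109); signature holds.

yes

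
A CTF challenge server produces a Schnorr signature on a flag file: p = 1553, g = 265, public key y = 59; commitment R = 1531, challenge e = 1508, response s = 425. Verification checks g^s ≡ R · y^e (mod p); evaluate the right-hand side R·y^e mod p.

569

59^2 = 3481 ≡ 375
59^4 ≡ 375^2 = 140625 ≡ 855
59^8 ≡ 855^2 = 731025 ≡ 1115
59^16 ≡ 1115^2 = 1243225 ≡ 825
59^32 ≡ 825^2 = 680625 ≡ 411
59^64 ≡ 411^2 = 168921 ≡ 1197
59^128 ≡ 1197^2 = 1432809 ≡ 943
59^256 ≡ 943^2 = 889249 ≡ 933
59^512 ≡ 933^2 = 870489 ≡ 809
59^1024 ≡ 809^2 = 654481 ≡ 668
1508 = 1024 + 256 + 128 + 64 + 32 + 4, so 59^1508 ≡ 668·933·943·1197·411·855 ≡ 1033 (mod 1553)
R · y^e ≡ 1531·1033 = 1581523 ≡ 569 (mod 1553)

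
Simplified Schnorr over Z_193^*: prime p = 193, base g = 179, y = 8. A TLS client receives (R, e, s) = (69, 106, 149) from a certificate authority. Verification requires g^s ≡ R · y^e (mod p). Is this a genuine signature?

g^s mod p:
179^149 mod 193 = 126
R · y^e mod p:
8^106 mod 193 = 27
69·27 = 1863 ≡ 126 (mod 193)
126 ≡ 126 (mod 193); signature holds.

genuine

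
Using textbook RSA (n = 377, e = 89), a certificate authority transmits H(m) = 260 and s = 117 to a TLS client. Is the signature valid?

s^89 mod 377 = 117
s^89 mod 377 = 117, but H(m) = 260.

invalid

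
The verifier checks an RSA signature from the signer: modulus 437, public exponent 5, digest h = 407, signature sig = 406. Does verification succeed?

Squares mod 437: sig^1≡406, sig^2≡87, sig^4≡140
5 = 4 + 1, so sig^5 ≡ 140·406 ≡ 30 (mod 437)
30 ≠ 407, so verification fails.

fails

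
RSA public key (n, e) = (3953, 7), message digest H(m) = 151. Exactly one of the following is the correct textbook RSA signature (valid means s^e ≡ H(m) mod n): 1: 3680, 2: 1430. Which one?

Candidate 1: 3680^2 = 13542400 ≡ 3375; 3680^4 ≡ 3375^2 = 11390625 ≡ 2032; 7 = 4 + 2 + 1, so 3680^7 ≡ 2032·3375·3680 ≡ 1672 (mod 3953)
Candidate 2: 1430^2 = 2044900 ≡ 1199; 1430^4 ≡ 1199^2 = 1437601 ≡ 2662; 7 = 4 + 2 + 1, so 1430^7 ≡ 2662·1199·1430 ≡ 151 (mod 3953)
  → matches H(m) = 151

2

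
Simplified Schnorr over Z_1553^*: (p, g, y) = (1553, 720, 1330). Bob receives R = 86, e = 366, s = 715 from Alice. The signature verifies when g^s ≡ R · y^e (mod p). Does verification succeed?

g^s mod p:
Squares mod 1553: 720^1≡720, 720^2≡1251, 720^4≡1130, 720^8≡334, 720^16≡1293, 720^32≡821, 720^64≡39, 720^128≡1521, 720^256≡1024, 720^512≡301
715 = 512 + 128 + 64 + 8 + 2 + 1, so 720^715 ≡ 301·1521·39·334·1251·720 ≡ 558 (mod 1553)
R · y^e mod p:
Squares mod 1553: 1330^1≡1330, 1330^2≡33, 1330^4≡1089, 1330^8≡982, 1330^16≡1464, 1330^32≡156, 1330^64≡1041, 1330^128≡1240, 1330^256≡130
366 = 256 + 64 + 32 + 8 + 4 + 2, so 1330^366 ≡ 130·1041·156·982·1089·33 ≡ 476 (mod 1553)
86·476 = 40936 ≡ 558 (mod 1553)
558 ≡ 558 (mod 1553); signature holds.

passes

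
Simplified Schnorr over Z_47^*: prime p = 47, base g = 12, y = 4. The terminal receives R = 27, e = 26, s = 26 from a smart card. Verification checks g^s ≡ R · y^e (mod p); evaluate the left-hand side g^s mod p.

36

Squares mod 47: 12^1≡12, 12^2≡3, 12^4≡9, 12^8≡34, 12^16≡28
26 = 16 + 8 + 2, so 12^26 ≡ 28·34·3 ≡ 36 (mod 47)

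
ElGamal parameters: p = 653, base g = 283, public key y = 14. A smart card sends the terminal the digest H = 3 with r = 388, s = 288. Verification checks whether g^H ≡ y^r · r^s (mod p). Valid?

Left side g^H mod p:
283^2 = 80089 ≡ 423
3 = 2 + 1, so 283^3 ≡ 423·283 ≡ 210 (mod 653)
Right side y^r · r^s mod p:
14^2 = 196
14^4 ≡ 196^2 = 38416 ≡ 542
14^8 ≡ 542^2 = 293764 ≡ 567
14^16 ≡ 567^2 = 321489 ≡ 213
14^32 ≡ 213^2 = 45369 ≡ 312
14^64 ≡ 312^2 = 97344 ≡ 47
14^128 ≡ 47^2 = 2209 ≡ 250
14^256 ≡ 250^2 = 62500 ≡ 465
388 = 256 + 128 + 4, so 14^388 ≡ 465·250·542 ≡ 183 (mod 653)
388^2 = 150544 ≡ 354
388^4 ≡ 354^2 = 125316 ≡ 593
388^8 ≡ 593^2 = 351649 ≡ 335
388^16 ≡ 335^2 = 112225 ≡ 562
388^32 ≡ 562^2 = 315844 ≡ 445
388^64 ≡ 445^2 = 198025 ≡ 166
388^128 ≡ 166^2 = 27556 ≡ 130
388^256 ≡ 130^2 = 16900 ≡ 575
288 = 256 + 32, so 388^288 ≡ 575·445 ≡ 552 (mod 653)
183·552 = 101016 ≡ 454 (mod 653)
210 ≠ 454, so verification fails.

no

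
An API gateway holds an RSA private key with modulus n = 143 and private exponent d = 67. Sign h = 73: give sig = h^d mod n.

83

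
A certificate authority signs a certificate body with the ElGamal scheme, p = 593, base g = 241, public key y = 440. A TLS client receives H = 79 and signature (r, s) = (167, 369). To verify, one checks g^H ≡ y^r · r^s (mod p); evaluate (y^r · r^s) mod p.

Squares mod 593: 440^1≡440, 440^2≡282, 440^4≡62, 440^8≡286, 440^16≡555, 440^32≡258, 440^64≡148, 440^128≡556
167 = 128 + 32 + 4 + 2 + 1, so 440^167 ≡ 556·258·62·282·440 ≡ 496 (mod 593)
Squares mod 593: 167^1≡167, 167^2≡18, 167^4≡324, 167^8≡15, 167^16≡225, 167^32≡220, 167^64≡367, 167^128≡78, 167^256≡154
369 = 256 + 64 + 32 + 16 + 1, so 167^369 ≡ 154·367·220·225·167 ≡ 408 (mod 593)
y^r · r^s ≡ 496·408 = 202368 ≡ 155 (mod 593)

155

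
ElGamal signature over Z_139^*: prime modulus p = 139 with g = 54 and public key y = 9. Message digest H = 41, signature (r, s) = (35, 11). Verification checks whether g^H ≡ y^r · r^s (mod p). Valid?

no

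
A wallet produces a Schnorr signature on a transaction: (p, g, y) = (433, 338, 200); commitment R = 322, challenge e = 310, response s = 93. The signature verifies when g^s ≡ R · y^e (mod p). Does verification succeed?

fails

g^s mod p:
338^2 = 114244 ≡ 365
338^4 ≡ 365^2 = 133225 ≡ 294
338^8 ≡ 294^2 = 86436 ≡ 269
338^16 ≡ 269^2 = 72361 ≡ 50
338^32 ≡ 50^2 = 2500 ≡ 335
338^64 ≡ 335^2 = 112225 ≡ 78
93 = 64 + 16 + 8 + 4 + 1, so 338^93 ≡ 78·50·269·294·338 ≡ 305 (mod 433)
R · y^e mod p:
200^2 = 40000 ≡ 164
200^4 ≡ 164^2 = 26896 ≡ 50
200^8 ≡ 50^2 = 2500 ≡ 335
200^16 ≡ 335^2 = 112225 ≡ 78
200^32 ≡ 78^2 = 6084 ≡ 22
200^64 ≡ 22^2 = 484 ≡ 51
200^128 ≡ 51^2 = 2601 ≡ 3
200^256 ≡ 3^2 = 9
310 = 256 + 32 + 16 + 4 + 2, so 200^310 ≡ 9·22·78·50·164 ≡ 424 (mod 433)
322·424 = 136528 ≡ 133 (mod 433)
305 ≠ 133; the check fails.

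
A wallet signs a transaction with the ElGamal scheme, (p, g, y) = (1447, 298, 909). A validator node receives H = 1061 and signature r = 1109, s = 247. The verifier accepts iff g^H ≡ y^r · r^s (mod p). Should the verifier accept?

accept

Left side g^H mod p:
298^2 = 88804 ≡ 537
298^4 ≡ 537^2 = 288369 ≡ 416
298^8 ≡ 416^2 = 173056 ≡ 863
298^16 ≡ 863^2 = 744769 ≡ 1011
298^32 ≡ 1011^2 = 1022121 ≡ 539
298^64 ≡ 539^2 = 290521 ≡ 1121
298^128 ≡ 1121^2 = 1256641 ≡ 645
298^256 ≡ 645^2 = 416025 ≡ 736
298^512 ≡ 736^2 = 541696 ≡ 518
298^1024 ≡ 518^2 = 268324 ≡ 629
1061 = 1024 + 32 + 4 + 1, so 298^1061 ≡ 629·539·416·298 ≡ 232 (mod 1447)
Right side y^r · r^s mod p:
909^2 = 826281 ≡ 44
909^4 ≡ 44^2 = 1936 ≡ 489
909^8 ≡ 489^2 = 239121 ≡ 366
909^16 ≡ 366^2 = 133956 ≡ 832
909^32 ≡ 832^2 = 692224 ≡ 558
909^64 ≡ 558^2 = 311364 ≡ 259
909^128 ≡ 259^2 = 67081 ≡ 519
909^256 ≡ 519^2 = 269361 ≡ 219
909^512 ≡ 219^2 = 47961 ≡ 210
909^1024 ≡ 210^2 = 44100 ≡ 690
1109 = 1024 + 64 + 16 + 4 + 1, so 909^1109 ≡ 690·259·832·489·909 ≡ 252 (mod 1447)
1109^2 = 1229881 ≡ 1378
1109^4 ≡ 1378^2 = 1898884 ≡ 420
1109^8 ≡ 420^2 = 176400 ≡ 1313
1109^16 ≡ 1313^2 = 1723969 ≡ 592
1109^32 ≡ 592^2 = 350464 ≡ 290
1109^64 ≡ 290^2 = 84100 ≡ 174
1109^128 ≡ 174^2 = 30276 ≡ 1336
247 = 128 + 64 + 32 + 16 + 4 + 2 + 1, so 1109^247 ≡ 1336·174·290·592·420·1378·1109 ≡ 667 (mod 1447)
252·667 = 168084 ≡ 232 (mod 1447)
232 ≡ 232 (mod 1447), so the signature is genuine.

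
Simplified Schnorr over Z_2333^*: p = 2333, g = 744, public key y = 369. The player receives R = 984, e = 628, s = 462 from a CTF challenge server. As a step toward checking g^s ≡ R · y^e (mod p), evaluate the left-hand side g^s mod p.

422

744^2 = 553536 ≡ 615
744^4 ≡ 615^2 = 378225 ≡ 279
744^8 ≡ 279^2 = 77841 ≡ 852
744^16 ≡ 852^2 = 725904 ≡ 341
744^32 ≡ 341^2 = 116281 ≡ 1964
744^64 ≡ 1964^2 = 3857296 ≡ 847
744^128 ≡ 847^2 = 717409 ≡ 1178
744^256 ≡ 1178^2 = 1387684 ≡ 1882
462 = 256 + 128 + 64 + 8 + 4 + 2, so 744^462 ≡ 1882·1178·847·852·279·615 ≡ 422 (mod 2333)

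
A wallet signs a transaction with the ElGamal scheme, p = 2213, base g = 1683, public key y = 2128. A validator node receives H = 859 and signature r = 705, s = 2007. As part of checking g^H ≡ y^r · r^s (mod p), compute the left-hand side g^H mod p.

619

1683^2 = 2832489 ≡ 2062
1683^4 ≡ 2062^2 = 4251844 ≡ 671
1683^8 ≡ 671^2 = 450241 ≡ 1002
1683^16 ≡ 1002^2 = 1004004 ≡ 1515
1683^32 ≡ 1515^2 = 2295225 ≡ 344
1683^64 ≡ 344^2 = 118336 ≡ 1047
1683^128 ≡ 1047^2 = 1096209 ≡ 774
1683^256 ≡ 774^2 = 599076 ≡ 1566
1683^512 ≡ 1566^2 = 2452356 ≡ 352
859 = 512 + 256 + 64 + 16 + 8 + 2 + 1, so 1683^859 ≡ 352·1566·1047·1515·1002·2062·1683 ≡ 619 (mod 2213)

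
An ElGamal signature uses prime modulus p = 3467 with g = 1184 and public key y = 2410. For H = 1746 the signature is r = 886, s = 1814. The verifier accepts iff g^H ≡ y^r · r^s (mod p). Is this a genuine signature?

genuine

Left side g^H mod p:
1184^1746 mod 3467 = 750
Right side y^r · r^s mod p:
2410^886 mod 3467 = 1246
886^1814 mod 3467 = 2132
1246·2132 = 2656472 ≡ 750 (mod 3467)
750 ≡ 750 (mod 3467), so the signature is genuine.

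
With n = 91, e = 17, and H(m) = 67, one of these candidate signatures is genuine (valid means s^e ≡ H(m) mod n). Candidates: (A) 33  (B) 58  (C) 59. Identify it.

Candidate A: Squares mod 91: 33^1≡33, 33^2≡88, 33^4≡9, 33^8≡81, 33^16≡9; 17 = 16 + 1, so 33^17 ≡ 9·33 ≡ 24 (mod 91)
Candidate B: Squares mod 91: 58^1≡58, 58^2≡88, 58^4≡9, 58^8≡81, 58^16≡9; 17 = 16 + 1, so 58^17 ≡ 9·58 ≡ 67 (mod 91)
  → matches H(m) = 67
Candidate C: Squares mod 91: 59^1≡59, 59^2≡23, 59^4≡74, 59^8≡16, 59^16≡74; 17 = 16 + 1, so 59^17 ≡ 74·59 ≡ 89 (mod 91)

B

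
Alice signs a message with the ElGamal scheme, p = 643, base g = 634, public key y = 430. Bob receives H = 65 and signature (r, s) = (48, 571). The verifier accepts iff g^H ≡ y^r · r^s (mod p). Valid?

yes

Left side g^H mod p:
634^2 = 401956 ≡ 81
634^4 ≡ 81^2 = 6561 ≡ 131
634^8 ≡ 131^2 = 17161 ≡ 443
634^16 ≡ 443^2 = 196249 ≡ 134
634^32 ≡ 134^2 = 17956 ≡ 595
634^64 ≡ 595^2 = 354025 ≡ 375
65 = 64 + 1, so 634^65 ≡ 375·634 ≡ 483 (mod 643)
Right side y^r · r^s mod p:
430^2 = 184900 ≡ 359
430^4 ≡ 359^2 = 128881 ≡ 281
430^8 ≡ 281^2 = 78961 ≡ 515
430^16 ≡ 515^2 = 265225 ≡ 309
430^32 ≡ 309^2 = 95481 ≡ 317
48 = 32 + 16, so 430^48 ≡ 317·309 ≡ 217 (mod 643)
48^2 = 2304 ≡ 375
48^4 ≡ 375^2 = 140625 ≡ 451
48^8 ≡ 451^2 = 203401 ≡ 213
48^16 ≡ 213^2 = 45369 ≡ 359
48^32 ≡ 359^2 = 128881 ≡ 281
48^64 ≡ 281^2 = 78961 ≡ 515
48^128 ≡ 515^2 = 265225 ≡ 309
48^256 ≡ 309^2 = 95481 ≡ 317
48^512 ≡ 317^2 = 100489 ≡ 181
571 = 512 + 32 + 16 + 8 + 2 + 1, so 48^571 ≡ 181·281·359·213·375·48 ≡ 583 (mod 643)
217·583 = 126511 ≡ 483 (mod 643)
483 ≡ 483 (mod 643), so the signature is genuine.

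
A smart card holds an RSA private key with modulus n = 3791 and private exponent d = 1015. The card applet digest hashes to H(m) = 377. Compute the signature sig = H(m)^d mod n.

1320

(H(m))^1015 mod 3791 = 1320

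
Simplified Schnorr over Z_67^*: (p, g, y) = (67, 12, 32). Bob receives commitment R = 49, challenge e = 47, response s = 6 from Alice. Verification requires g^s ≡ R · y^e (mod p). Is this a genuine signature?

g^s mod p:
12^2 = 144 ≡ 10
12^4 ≡ 10^2 = 100 ≡ 33
6 = 4 + 2, so 12^6 ≡ 33·10 ≡ 62 (mod 67)
R · y^e mod p:
32^2 = 1024 ≡ 19
32^4 ≡ 19^2 = 361 ≡ 26
32^8 ≡ 26^2 = 676 ≡ 6
32^16 ≡ 6^2 = 36
32^32 ≡ 36^2 = 1296 ≡ 23
47 = 32 + 8 + 4 + 2 + 1, so 32^47 ≡ 23·6·26·19·32 ≡ 51 (mod 67)
49·51 = 2499 ≡ 20 (mod 67)
62 ≠ 20; the check fails.

forged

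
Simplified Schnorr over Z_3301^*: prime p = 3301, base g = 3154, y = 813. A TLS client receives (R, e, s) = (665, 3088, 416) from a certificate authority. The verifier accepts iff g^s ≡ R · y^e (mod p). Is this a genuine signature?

g^s mod p:
3154^2 = 9947716 ≡ 1803
3154^4 ≡ 1803^2 = 3250809 ≡ 2625
3154^8 ≡ 2625^2 = 6890625 ≡ 1438
3154^16 ≡ 1438^2 = 2067844 ≡ 1418
3154^32 ≡ 1418^2 = 2010724 ≡ 415
3154^64 ≡ 415^2 = 172225 ≡ 573
3154^128 ≡ 573^2 = 328329 ≡ 1530
3154^256 ≡ 1530^2 = 2340900 ≡ 491
416 = 256 + 128 + 32, so 3154^416 ≡ 491·1530·415 ≡ 806 (mod 3301)
R · y^e mod p:
813^2 = 660969 ≡ 769
813^4 ≡ 769^2 = 591361 ≡ 482
813^8 ≡ 482^2 = 232324 ≡ 1254
813^16 ≡ 1254^2 = 1572516 ≡ 1240
813^32 ≡ 1240^2 = 1537600 ≡ 2635
813^64 ≡ 2635^2 = 6943225 ≡ 1222
813^128 ≡ 1222^2 = 1493284 ≡ 1232
813^256 ≡ 1232^2 = 1517824 ≡ 2665
813^512 ≡ 2665^2 = 7102225 ≡ 1774
813^1024 ≡ 1774^2 = 3147076 ≡ 1223
813^2048 ≡ 1223^2 = 1495729 ≡ 376
3088 = 2048 + 1024 + 16, so 813^3088 ≡ 376·1223·1240 ≡ 81 (mod 3301)
665·81 = 53865 ≡ 1049 (mod 3301)
806 ≠ 1049; the check fails.

forged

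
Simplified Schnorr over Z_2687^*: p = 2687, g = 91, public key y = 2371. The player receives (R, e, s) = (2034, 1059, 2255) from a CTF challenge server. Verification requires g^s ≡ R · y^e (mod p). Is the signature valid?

invalid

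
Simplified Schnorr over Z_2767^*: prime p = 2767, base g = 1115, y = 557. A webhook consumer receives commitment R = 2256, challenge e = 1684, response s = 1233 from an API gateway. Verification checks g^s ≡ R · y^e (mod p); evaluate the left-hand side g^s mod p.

2702

1115^2 = 1243225 ≡ 842
1115^4 ≡ 842^2 = 708964 ≡ 612
1115^8 ≡ 612^2 = 374544 ≡ 999
1115^16 ≡ 999^2 = 998001 ≡ 1881
1115^32 ≡ 1881^2 = 3538161 ≡ 1935
1115^64 ≡ 1935^2 = 3744225 ≡ 474
1115^128 ≡ 474^2 = 224676 ≡ 549
1115^256 ≡ 549^2 = 301401 ≡ 2565
1115^512 ≡ 2565^2 = 6579225 ≡ 2066
1115^1024 ≡ 2066^2 = 4268356 ≡ 1642
1233 = 1024 + 128 + 64 + 16 + 1, so 1115^1233 ≡ 1642·549·474·1881·1115 ≡ 2702 (mod 2767)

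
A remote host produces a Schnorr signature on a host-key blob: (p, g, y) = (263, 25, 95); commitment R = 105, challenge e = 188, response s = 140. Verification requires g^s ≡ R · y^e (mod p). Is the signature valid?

g^s mod p:
25^2 = 625 ≡ 99
25^4 ≡ 99^2 = 9801 ≡ 70
25^8 ≡ 70^2 = 4900 ≡ 166
25^16 ≡ 166^2 = 27556 ≡ 204
25^32 ≡ 204^2 = 41616 ≡ 62
25^64 ≡ 62^2 = 3844 ≡ 162
25^128 ≡ 162^2 = 26244 ≡ 207
140 = 128 + 8 + 4, so 25^140 ≡ 207·166·70 ≡ 205 (mod 263)
R · y^e mod p:
95^2 = 9025 ≡ 83
95^4 ≡ 83^2 = 6889 ≡ 51
95^8 ≡ 51^2 = 2601 ≡ 234
95^16 ≡ 234^2 = 54756 ≡ 52
95^32 ≡ 52^2 = 2704 ≡ 74
95^64 ≡ 74^2 = 5476 ≡ 216
95^128 ≡ 216^2 = 46656 ≡ 105
188 = 128 + 32 + 16 + 8 + 4, so 95^188 ≡ 105·74·52·234·51 ≡ 27 (mod 263)
105·27 = 2835 ≡ 205 (mod 263)
205 ≡ 205 (mod 263); signature holds.

valid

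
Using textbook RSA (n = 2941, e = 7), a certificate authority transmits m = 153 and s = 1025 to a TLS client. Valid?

s^2 ≡ 1025^2 = 1050625 ≡ 688
s^4 ≡ 688^2 = 473344 ≡ 2784
7 = 4 + 2 + 1, so s^7 ≡ 2784·688·1025 ≡ 486 (mod 2941)
The recovered value 486 does not match the digest 153.

no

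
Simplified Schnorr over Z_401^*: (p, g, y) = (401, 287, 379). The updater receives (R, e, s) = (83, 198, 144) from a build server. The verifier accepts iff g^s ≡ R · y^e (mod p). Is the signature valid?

invalid

g^s mod p:
Squares mod 401: 287^1≡287, 287^2≡164, 287^4≡29, 287^8≡39, 287^16≡318, 287^32≡72, 287^64≡372, 287^128≡39
144 = 128 + 16, so 287^144 ≡ 39·318 ≡ 372 (mod 401)
R · y^e mod p:
Squares mod 401: 379^1≡379, 379^2≡83, 379^4≡72, 379^8≡372, 379^16≡39, 379^32≡318, 379^64≡72, 379^128≡372
198 = 128 + 64 + 4 + 2, so 379^198 ≡ 372·72·72·83 ≡ 29 (mod 401)
83·29 = 2407 ≡ 1 (mod 401)
372 ≠ 1; the check fails.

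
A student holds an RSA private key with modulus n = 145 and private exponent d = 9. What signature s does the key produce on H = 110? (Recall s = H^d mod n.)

65

H^9 mod 145 = 65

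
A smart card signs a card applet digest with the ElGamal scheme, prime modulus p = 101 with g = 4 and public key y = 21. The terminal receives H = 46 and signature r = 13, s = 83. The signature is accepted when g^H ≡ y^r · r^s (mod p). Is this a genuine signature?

Left side g^H mod p:
4^2 = 16
4^4 ≡ 16^2 = 256 ≡ 54
4^8 ≡ 54^2 = 2916 ≡ 88
4^16 ≡ 88^2 = 7744 ≡ 68
4^32 ≡ 68^2 = 4624 ≡ 79
46 = 32 + 8 + 4 + 2, so 4^46 ≡ 79·88·54·16 ≡ 58 (mod 101)
Right side y^r · r^s mod p:
21^2 = 441 ≡ 37
21^4 ≡ 37^2 = 1369 ≡ 56
21^8 ≡ 56^2 = 3136 ≡ 5
13 = 8 + 4 + 1, so 21^13 ≡ 5·56·21 ≡ 22 (mod 101)
13^2 = 169 ≡ 68
13^4 ≡ 68^2 = 4624 ≡ 79
13^8 ≡ 79^2 = 6241 ≡ 80
13^16 ≡ 80^2 = 6400 ≡ 37
13^32 ≡ 37^2 = 1369 ≡ 56
13^64 ≡ 56^2 = 3136 ≡ 5
83 = 64 + 16 + 2 + 1, so 13^83 ≡ 5·37·68·13 ≡ 21 (mod 101)
22·21 = 462 ≡ 58 (mod 101)
58 ≡ 58 (mod 101), so the signature is genuine.

genuine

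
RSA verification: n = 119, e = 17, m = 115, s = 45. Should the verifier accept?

reject

s^2 ≡ 45^2 = 2025 ≡ 2
s^4 ≡ 2^2 = 4
s^8 ≡ 4^2 = 16
s^16 ≡ 16^2 = 256 ≡ 18
17 = 16 + 1, so s^17 ≡ 18·45 ≡ 96 (mod 119)
The recovered value 96 does not match the digest 115.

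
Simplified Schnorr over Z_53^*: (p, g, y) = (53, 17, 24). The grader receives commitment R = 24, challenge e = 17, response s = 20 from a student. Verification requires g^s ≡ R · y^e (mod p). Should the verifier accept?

reject

g^s mod p:
17^20 mod 53 = 47
R · y^e mod p:
24^17 mod 53 = 49
24·49 = 1176 ≡ 10 (mod 53)
47 ≠ 10; the check fails.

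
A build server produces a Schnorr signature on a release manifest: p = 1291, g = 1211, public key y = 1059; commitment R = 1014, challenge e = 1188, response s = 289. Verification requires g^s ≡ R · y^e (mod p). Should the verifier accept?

g^s mod p:
1211^2 = 1466521 ≡ 1236
1211^4 ≡ 1236^2 = 1527696 ≡ 443
1211^8 ≡ 443^2 = 196249 ≡ 17
1211^16 ≡ 17^2 = 289
1211^32 ≡ 289^2 = 83521 ≡ 897
1211^64 ≡ 897^2 = 804609 ≡ 316
1211^128 ≡ 316^2 = 99856 ≡ 449
1211^256 ≡ 449^2 = 201601 ≡ 205
289 = 256 + 32 + 1, so 1211^289 ≡ 205·897·1211 ≡ 145 (mod 1291)
R · y^e mod p:
1059^2 = 1121481 ≡ 893
1059^4 ≡ 893^2 = 797449 ≡ 902
1059^8 ≡ 902^2 = 813604 ≡ 274
1059^16 ≡ 274^2 = 75076 ≡ 198
1059^32 ≡ 198^2 = 39204 ≡ 474
1059^64 ≡ 474^2 = 224676 ≡ 42
1059^128 ≡ 42^2 = 1764 ≡ 473
1059^256 ≡ 473^2 = 223729 ≡ 386
1059^512 ≡ 386^2 = 148996 ≡ 531
1059^1024 ≡ 531^2 = 281961 ≡ 523
1188 = 1024 + 128 + 32 + 4, so 1059^1188 ≡ 523·473·474·902 ≡ 406 (mod 1291)
1014·406 = 411684 ≡ 1146 (mod 1291)
145 ≠ 1146; the check fails.

reject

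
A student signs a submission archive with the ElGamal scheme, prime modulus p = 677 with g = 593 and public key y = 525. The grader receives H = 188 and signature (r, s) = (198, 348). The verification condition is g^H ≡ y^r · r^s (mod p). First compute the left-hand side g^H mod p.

593^188 mod 677 = 199

199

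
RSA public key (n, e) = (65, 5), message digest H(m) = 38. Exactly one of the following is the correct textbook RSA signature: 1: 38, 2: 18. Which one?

1

Candidate 1: Squares mod 65: 38^1≡38, 38^2≡14, 38^4≡1; 5 = 4 + 1, so 38^5 ≡ 1·38 ≡ 38 (mod 65)
  → matches H(m) = 38
Candidate 2: Squares mod 65: 18^1≡18, 18^2≡64, 18^4≡1; 5 = 4 + 1, so 18^5 ≡ 1·18 ≡ 18 (mod 65)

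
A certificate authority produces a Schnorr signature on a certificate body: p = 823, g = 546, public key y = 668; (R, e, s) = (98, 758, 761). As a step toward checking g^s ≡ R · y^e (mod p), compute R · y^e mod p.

668^2 = 446224 ≡ 158
668^4 ≡ 158^2 = 24964 ≡ 274
668^8 ≡ 274^2 = 75076 ≡ 183
668^16 ≡ 183^2 = 33489 ≡ 569
668^32 ≡ 569^2 = 323761 ≡ 322
668^64 ≡ 322^2 = 103684 ≡ 809
668^128 ≡ 809^2 = 654481 ≡ 196
668^256 ≡ 196^2 = 38416 ≡ 558
668^512 ≡ 558^2 = 311364 ≡ 270
758 = 512 + 128 + 64 + 32 + 16 + 4 + 2, so 668^758 ≡ 270·196·809·322·569·274·158 ≡ 529 (mod 823)
R · y^e ≡ 98·529 = 51842 ≡ 816 (mod 823)

816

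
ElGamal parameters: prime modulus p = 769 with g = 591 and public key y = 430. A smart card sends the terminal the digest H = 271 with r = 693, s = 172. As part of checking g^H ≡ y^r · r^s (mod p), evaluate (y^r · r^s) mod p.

430^2 = 184900 ≡ 340
430^4 ≡ 340^2 = 115600 ≡ 250
430^8 ≡ 250^2 = 62500 ≡ 211
430^16 ≡ 211^2 = 44521 ≡ 688
430^32 ≡ 688^2 = 473344 ≡ 409
430^64 ≡ 409^2 = 167281 ≡ 408
430^128 ≡ 408^2 = 166464 ≡ 360
430^256 ≡ 360^2 = 129600 ≡ 408
430^512 ≡ 408^2 = 166464 ≡ 360
693 = 512 + 128 + 32 + 16 + 4 + 1, so 430^693 ≡ 360·360·409·688·250·430 ≡ 113 (mod 769)
693^2 = 480249 ≡ 393
693^4 ≡ 393^2 = 154449 ≡ 649
693^8 ≡ 649^2 = 421201 ≡ 558
693^16 ≡ 558^2 = 311364 ≡ 688
693^32 ≡ 688^2 = 473344 ≡ 409
693^64 ≡ 409^2 = 167281 ≡ 408
693^128 ≡ 408^2 = 166464 ≡ 360
172 = 128 + 32 + 8 + 4, so 693^172 ≡ 360·409·558·649 ≡ 186 (mod 769)
y^r · r^s ≡ 113·186 = 21018 ≡ 255 (mod 769)

255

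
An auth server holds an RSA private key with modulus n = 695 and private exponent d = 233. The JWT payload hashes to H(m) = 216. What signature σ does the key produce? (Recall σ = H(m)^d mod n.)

(H(m))^2 ≡ 216^2 = 46656 ≡ 91
(H(m))^4 ≡ 91^2 = 8281 ≡ 636
(H(m))^8 ≡ 636^2 = 404496 ≡ 6
(H(m))^16 ≡ 6^2 = 36
(H(m))^32 ≡ 36^2 = 1296 ≡ 601
(H(m))^64 ≡ 601^2 = 361201 ≡ 496
(H(m))^128 ≡ 496^2 = 246016 ≡ 681
233 = 128 + 64 + 32 + 8 + 1, so (H(m))^233 ≡ 681·496·601·6·216 ≡ 196 (mod 695)

196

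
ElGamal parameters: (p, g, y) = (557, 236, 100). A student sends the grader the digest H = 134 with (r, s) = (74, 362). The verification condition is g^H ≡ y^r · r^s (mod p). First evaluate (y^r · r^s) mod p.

240

100^2 = 10000 ≡ 531
100^4 ≡ 531^2 = 281961 ≡ 119
100^8 ≡ 119^2 = 14161 ≡ 236
100^16 ≡ 236^2 = 55696 ≡ 553
100^32 ≡ 553^2 = 305809 ≡ 16
100^64 ≡ 16^2 = 256
74 = 64 + 8 + 2, so 100^74 ≡ 256·236·531 ≡ 481 (mod 557)
74^2 = 5476 ≡ 463
74^4 ≡ 463^2 = 214369 ≡ 481
74^8 ≡ 481^2 = 231361 ≡ 206
74^16 ≡ 206^2 = 42436 ≡ 104
74^32 ≡ 104^2 = 10816 ≡ 233
74^64 ≡ 233^2 = 54289 ≡ 260
74^128 ≡ 260^2 = 67600 ≡ 203
74^256 ≡ 203^2 = 41209 ≡ 548
362 = 256 + 64 + 32 + 8 + 2, so 74^362 ≡ 548·260·233·206·463 ≡ 290 (mod 557)
y^r · r^s ≡ 481·290 = 139490 ≡ 240 (mod 557)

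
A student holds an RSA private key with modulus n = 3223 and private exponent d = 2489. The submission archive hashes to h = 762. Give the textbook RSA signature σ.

2391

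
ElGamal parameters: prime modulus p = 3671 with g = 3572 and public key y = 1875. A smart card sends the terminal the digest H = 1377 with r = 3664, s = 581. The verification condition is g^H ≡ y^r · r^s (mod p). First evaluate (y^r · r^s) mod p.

1460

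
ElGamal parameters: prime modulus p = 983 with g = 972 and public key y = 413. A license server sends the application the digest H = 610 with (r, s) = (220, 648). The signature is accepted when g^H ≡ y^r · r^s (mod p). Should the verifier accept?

accept

Left side g^H mod p:
Squares mod 983: 972^1≡972, 972^2≡121, 972^4≡879, 972^8≡3, 972^16≡9, 972^32≡81, 972^64≡663, 972^128≡168, 972^256≡700, 972^512≡466
610 = 512 + 64 + 32 + 2, so 972^610 ≡ 466·663·81·121 ≡ 263 (mod 983)
Right side y^r · r^s mod p:
Squares mod 983: 413^1≡413, 413^2≡510, 413^4≡588, 413^8≡711, 413^16≡259, 413^32≡237, 413^64≡138, 413^128≡367
220 = 128 + 64 + 16 + 8 + 4, so 413^220 ≡ 367·138·259·711·588 ≡ 282 (mod 983)
Squares mod 983: 220^1≡220, 220^2≡233, 220^4≡224, 220^8≡43, 220^16≡866, 220^32≡910, 220^64≡414, 220^128≡354, 220^256≡475, 220^512≡518
648 = 512 + 128 + 8, so 220^648 ≡ 518·354·43 ≡ 353 (mod 983)
282·353 = 99546 ≡ 263 (mod 983)
263 ≡ 263 (mod 983), so the signature is genuine.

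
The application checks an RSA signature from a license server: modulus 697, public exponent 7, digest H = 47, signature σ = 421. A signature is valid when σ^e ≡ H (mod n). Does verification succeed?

Squares mod 697: σ^1≡421, σ^2≡203, σ^4≡86
7 = 4 + 2 + 1, so σ^7 ≡ 86·203·421 ≡ 650 (mod 697)
The recovered value 650 does not match the digest 47.

fails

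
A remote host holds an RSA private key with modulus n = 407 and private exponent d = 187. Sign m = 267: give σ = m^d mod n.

251

Squares mod 407: m^1≡267, m^2≡64, m^4≡26, m^8≡269, m^16≡322, m^32≡306, m^64≡26, m^128≡269
187 = 128 + 32 + 16 + 8 + 2 + 1, so m^187 ≡ 269·306·322·269·64·267 ≡ 251 (mod 407)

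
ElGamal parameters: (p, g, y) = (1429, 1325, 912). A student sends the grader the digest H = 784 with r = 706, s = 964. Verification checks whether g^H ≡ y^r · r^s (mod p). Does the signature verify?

does not verify

Left side g^H mod p:
1325^2 = 1755625 ≡ 813
1325^4 ≡ 813^2 = 660969 ≡ 771
1325^8 ≡ 771^2 = 594441 ≡ 1406
1325^16 ≡ 1406^2 = 1976836 ≡ 529
1325^32 ≡ 529^2 = 279841 ≡ 1186
1325^64 ≡ 1186^2 = 1406596 ≡ 460
1325^128 ≡ 460^2 = 211600 ≡ 108
1325^256 ≡ 108^2 = 11664 ≡ 232
1325^512 ≡ 232^2 = 53824 ≡ 951
784 = 512 + 256 + 16, so 1325^784 ≡ 951·232·529 ≡ 753 (mod 1429)
Right side y^r · r^s mod p:
912^2 = 831744 ≡ 66
912^4 ≡ 66^2 = 4356 ≡ 69
912^8 ≡ 69^2 = 4761 ≡ 474
912^16 ≡ 474^2 = 224676 ≡ 323
912^32 ≡ 323^2 = 104329 ≡ 12
912^64 ≡ 12^2 = 144
912^128 ≡ 144^2 = 20736 ≡ 730
912^256 ≡ 730^2 = 532900 ≡ 1312
912^512 ≡ 1312^2 = 1721344 ≡ 828
706 = 512 + 128 + 64 + 2, so 912^706 ≡ 828·730·144·66 ≡ 612 (mod 1429)
706^2 = 498436 ≡ 1144
706^4 ≡ 1144^2 = 1308736 ≡ 1201
706^8 ≡ 1201^2 = 1442401 ≡ 540
706^16 ≡ 540^2 = 291600 ≡ 84
706^32 ≡ 84^2 = 7056 ≡ 1340
706^64 ≡ 1340^2 = 1795600 ≡ 776
706^128 ≡ 776^2 = 602176 ≡ 567
706^256 ≡ 567^2 = 321489 ≡ 1393
706^512 ≡ 1393^2 = 1940449 ≡ 1296
964 = 512 + 256 + 128 + 64 + 4, so 706^964 ≡ 1296·1393·567·776·1201 ≡ 1410 (mod 1429)
612·1410 = 862920 ≡ 1233 (mod 1429)
753 ≠ 1233, so verification fails.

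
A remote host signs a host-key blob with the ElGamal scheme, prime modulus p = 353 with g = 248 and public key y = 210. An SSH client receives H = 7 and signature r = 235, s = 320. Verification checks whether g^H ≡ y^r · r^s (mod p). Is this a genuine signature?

Left side g^H mod p:
248^2 = 61504 ≡ 82
248^4 ≡ 82^2 = 6724 ≡ 17
7 = 4 + 2 + 1, so 248^7 ≡ 17·82·248 ≡ 125 (mod 353)
Right side y^r · r^s mod p:
210^2 = 44100 ≡ 328
210^4 ≡ 328^2 = 107584 ≡ 272
210^8 ≡ 272^2 = 73984 ≡ 207
210^16 ≡ 207^2 = 42849 ≡ 136
210^32 ≡ 136^2 = 18496 ≡ 140
210^64 ≡ 140^2 = 19600 ≡ 185
210^128 ≡ 185^2 = 34225 ≡ 337
235 = 128 + 64 + 32 + 8 + 2 + 1, so 210^235 ≡ 337·185·140·207·328·210 ≡ 190 (mod 353)
235^2 = 55225 ≡ 157
235^4 ≡ 157^2 = 24649 ≡ 292
235^8 ≡ 292^2 = 85264 ≡ 191
235^16 ≡ 191^2 = 36481 ≡ 122
235^32 ≡ 122^2 = 14884 ≡ 58
235^64 ≡ 58^2 = 3364 ≡ 187
235^128 ≡ 187^2 = 34969 ≡ 22
235^256 ≡ 22^2 = 484 ≡ 131
320 = 256 + 64, so 235^320 ≡ 131·187 ≡ 140 (mod 353)
190·140 = 26600 ≡ 125 (mod 353)
125 ≡ 125 (mod 353), so the signature is genuine.

genuine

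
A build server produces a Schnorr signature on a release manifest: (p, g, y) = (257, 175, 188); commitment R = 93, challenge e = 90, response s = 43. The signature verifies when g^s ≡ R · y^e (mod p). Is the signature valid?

invalid

g^s mod p:
175^2 = 30625 ≡ 42
175^4 ≡ 42^2 = 1764 ≡ 222
175^8 ≡ 222^2 = 49284 ≡ 197
175^16 ≡ 197^2 = 38809 ≡ 2
175^32 ≡ 2^2 = 4
43 = 32 + 8 + 2 + 1, so 175^43 ≡ 4·197·42·175 ≡ 48 (mod 257)
R · y^e mod p:
188^2 = 35344 ≡ 135
188^4 ≡ 135^2 = 18225 ≡ 235
188^8 ≡ 235^2 = 55225 ≡ 227
188^16 ≡ 227^2 = 51529 ≡ 129
188^32 ≡ 129^2 = 16641 ≡ 193
188^64 ≡ 193^2 = 37249 ≡ 241
90 = 64 + 16 + 8 + 2, so 188^90 ≡ 241·129·227·135 ≡ 18 (mod 257)
93·18 = 1674 ≡ 132 (mod 257)
48 ≠ 132; the check fails.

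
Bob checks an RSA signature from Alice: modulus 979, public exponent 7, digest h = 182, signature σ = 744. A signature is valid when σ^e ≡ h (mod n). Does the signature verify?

Squares mod 979: σ^1≡744, σ^2≡401, σ^4≡245
7 = 4 + 2 + 1, so σ^7 ≡ 245·401·744 ≡ 182 (mod 979)
Since 182 equals the digest 182, verification succeeds.

verifies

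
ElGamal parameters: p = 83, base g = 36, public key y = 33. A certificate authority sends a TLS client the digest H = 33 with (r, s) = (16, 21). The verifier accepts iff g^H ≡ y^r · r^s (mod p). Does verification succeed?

passes

Left side g^H mod p:
36^33 mod 83 = 9
Right side y^r · r^s mod p:
33^16 mod 83 = 23
16^21 mod 83 = 4
23·4 = 92 ≡ 9 (mod 83)
9 ≡ 9 (mod 83), so the signature is genuine.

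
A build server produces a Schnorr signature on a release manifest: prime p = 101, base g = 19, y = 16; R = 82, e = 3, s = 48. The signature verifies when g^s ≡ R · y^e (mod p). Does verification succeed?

fails

g^s mod p:
19^2 = 361 ≡ 58
19^4 ≡ 58^2 = 3364 ≡ 31
19^8 ≡ 31^2 = 961 ≡ 52
19^16 ≡ 52^2 = 2704 ≡ 78
19^32 ≡ 78^2 = 6084 ≡ 24
48 = 32 + 16, so 19^48 ≡ 24·78 ≡ 54 (mod 101)
R · y^e mod p:
16^2 = 256 ≡ 54
3 = 2 + 1, so 16^3 ≡ 54·16 ≡ 56 (mod 101)
82·56 = 4592 ≡ 47 (mod 101)
54 ≠ 47; the check fails.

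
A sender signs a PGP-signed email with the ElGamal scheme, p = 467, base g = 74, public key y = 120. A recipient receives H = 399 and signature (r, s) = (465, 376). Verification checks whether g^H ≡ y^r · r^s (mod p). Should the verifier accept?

Left side g^H mod p:
74^2 = 5476 ≡ 339
74^4 ≡ 339^2 = 114921 ≡ 39
74^8 ≡ 39^2 = 1521 ≡ 120
74^16 ≡ 120^2 = 14400 ≡ 390
74^32 ≡ 390^2 = 152100 ≡ 325
74^64 ≡ 325^2 = 105625 ≡ 83
74^128 ≡ 83^2 = 6889 ≡ 351
74^256 ≡ 351^2 = 123201 ≡ 380
399 = 256 + 128 + 8 + 4 + 2 + 1, so 74^399 ≡ 380·351·120·39·339·74 ≡ 202 (mod 467)
Right side y^r · r^s mod p:
120^2 = 14400 ≡ 390
120^4 ≡ 390^2 = 152100 ≡ 325
120^8 ≡ 325^2 = 105625 ≡ 83
120^16 ≡ 83^2 = 6889 ≡ 351
120^32 ≡ 351^2 = 123201 ≡ 380
120^64 ≡ 380^2 = 144400 ≡ 97
120^128 ≡ 97^2 = 9409 ≡ 69
120^256 ≡ 69^2 = 4761 ≡ 91
465 = 256 + 128 + 64 + 16 + 1, so 120^465 ≡ 91·69·97·351·120 ≡ 144 (mod 467)
465^2 = 216225 ≡ 4
465^4 ≡ 4^2 = 16
465^8 ≡ 16^2 = 256
465^16 ≡ 256^2 = 65536 ≡ 156
465^32 ≡ 156^2 = 24336 ≡ 52
465^64 ≡ 52^2 = 2704 ≡ 369
465^128 ≡ 369^2 = 136161 ≡ 264
465^256 ≡ 264^2 = 69696 ≡ 113
376 = 256 + 64 + 32 + 16 + 8, so 465^376 ≡ 113·369·52·156·256 ≡ 423 (mod 467)
144·423 = 60912 ≡ 202 (mod 467)
202 ≡ 202 (mod 467), so the signature is genuine.

accept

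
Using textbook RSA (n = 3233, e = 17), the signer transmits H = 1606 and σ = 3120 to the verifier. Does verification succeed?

passes

σ^17 mod 3233 = 1606
1606 = H, so the signature checks out.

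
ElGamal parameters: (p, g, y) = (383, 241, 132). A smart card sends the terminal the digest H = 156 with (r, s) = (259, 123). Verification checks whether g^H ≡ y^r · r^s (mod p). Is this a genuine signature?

Left side g^H mod p:
241^2 = 58081 ≡ 248
241^4 ≡ 248^2 = 61504 ≡ 224
241^8 ≡ 224^2 = 50176 ≡ 3
241^16 ≡ 3^2 = 9
241^32 ≡ 9^2 = 81
241^64 ≡ 81^2 = 6561 ≡ 50
241^128 ≡ 50^2 = 2500 ≡ 202
156 = 128 + 16 + 8 + 4, so 241^156 ≡ 202·9·3·224 ≡ 309 (mod 383)
Right side y^r · r^s mod p:
132^2 = 17424 ≡ 189
132^4 ≡ 189^2 = 35721 ≡ 102
132^8 ≡ 102^2 = 10404 ≡ 63
132^16 ≡ 63^2 = 3969 ≡ 139
132^32 ≡ 139^2 = 19321 ≡ 171
132^64 ≡ 171^2 = 29241 ≡ 133
132^128 ≡ 133^2 = 17689 ≡ 71
132^256 ≡ 71^2 = 5041 ≡ 62
259 = 256 + 2 + 1, so 132^259 ≡ 62·189·132 ≡ 222 (mod 383)
259^2 = 67081 ≡ 56
259^4 ≡ 56^2 = 3136 ≡ 72
259^8 ≡ 72^2 = 5184 ≡ 205
259^16 ≡ 205^2 = 42025 ≡ 278
259^32 ≡ 278^2 = 77284 ≡ 301
259^64 ≡ 301^2 = 90601 ≡ 213
123 = 64 + 32 + 16 + 8 + 2 + 1, so 259^123 ≡ 213·301·278·205·56·259 ≡ 359 (mod 383)
222·359 = 79698 ≡ 34 (mod 383)
309 ≠ 34, so verification fails.

forged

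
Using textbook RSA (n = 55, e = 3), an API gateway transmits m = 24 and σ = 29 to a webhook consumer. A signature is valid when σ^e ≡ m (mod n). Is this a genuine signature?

genuine

σ^2 ≡ 29^2 = 841 ≡ 16
3 = 2 + 1, so σ^3 ≡ 16·29 ≡ 24 (mod 55)
σ^3 mod 55 = 24 matches m.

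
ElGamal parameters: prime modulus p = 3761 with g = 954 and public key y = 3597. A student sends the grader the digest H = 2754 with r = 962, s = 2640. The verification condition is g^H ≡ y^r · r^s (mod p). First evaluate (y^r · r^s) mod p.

2696

3597^2 = 12938409 ≡ 569
3597^4 ≡ 569^2 = 323761 ≡ 315
3597^8 ≡ 315^2 = 99225 ≡ 1439
3597^16 ≡ 1439^2 = 2070721 ≡ 2171
3597^32 ≡ 2171^2 = 4713241 ≡ 708
3597^64 ≡ 708^2 = 501264 ≡ 1051
3597^128 ≡ 1051^2 = 1104601 ≡ 2628
3597^256 ≡ 2628^2 = 6906384 ≡ 1188
3597^512 ≡ 1188^2 = 1411344 ≡ 969
962 = 512 + 256 + 128 + 64 + 2, so 3597^962 ≡ 969·1188·2628·1051·569 ≡ 1324 (mod 3761)
962^2 = 925444 ≡ 238
962^4 ≡ 238^2 = 56644 ≡ 229
962^8 ≡ 229^2 = 52441 ≡ 3548
962^16 ≡ 3548^2 = 12588304 ≡ 237
962^32 ≡ 237^2 = 56169 ≡ 3515
962^64 ≡ 3515^2 = 12355225 ≡ 340
962^128 ≡ 340^2 = 115600 ≡ 2770
962^256 ≡ 2770^2 = 7672900 ≡ 460
962^512 ≡ 460^2 = 211600 ≡ 984
962^1024 ≡ 984^2 = 968256 ≡ 1679
962^2048 ≡ 1679^2 = 2819041 ≡ 2052
2640 = 2048 + 512 + 64 + 16, so 962^2640 ≡ 2052·984·340·237 ≡ 377 (mod 3761)
y^r · r^s ≡ 1324·377 = 499148 ≡ 2696 (mod 3761)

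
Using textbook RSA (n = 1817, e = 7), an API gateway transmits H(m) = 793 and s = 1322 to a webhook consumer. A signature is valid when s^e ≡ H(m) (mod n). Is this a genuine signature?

forged

s^2 ≡ 1322^2 = 1747684 ≡ 1547
s^4 ≡ 1547^2 = 2393209 ≡ 220
7 = 4 + 2 + 1, so s^7 ≡ 220·1547·1322 ≡ 306 (mod 1817)
306 ≠ 793, so verification fails.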